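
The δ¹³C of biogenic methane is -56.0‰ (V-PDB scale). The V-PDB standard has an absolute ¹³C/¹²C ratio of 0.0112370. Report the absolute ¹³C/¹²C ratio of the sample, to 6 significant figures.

0.0106077

R_sample = R_standard × (δ¹³C/1000 + 1)
R_sample = 0.0112370 × (-56.0/1000 + 1) = 0.0112370 × 0.944000
R_sample = 0.0106077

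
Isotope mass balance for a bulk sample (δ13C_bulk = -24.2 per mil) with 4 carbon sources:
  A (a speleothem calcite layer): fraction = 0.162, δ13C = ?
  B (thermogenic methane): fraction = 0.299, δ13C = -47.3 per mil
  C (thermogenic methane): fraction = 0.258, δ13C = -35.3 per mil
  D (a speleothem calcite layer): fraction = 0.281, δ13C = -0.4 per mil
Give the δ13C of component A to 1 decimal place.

Isotope mass balance: δ_bulk = Σ fᵢ·δᵢ.
-24.2 = 0.162×δ_A + 0.299×(-47.3) + 0.258×(-35.3) + 0.281×(-0.4)
0.162·δ_A = -24.2 − (-23.362) = -0.838
δ_A = -0.838 / 0.162 = -5.17 per mil

-5.2 per mil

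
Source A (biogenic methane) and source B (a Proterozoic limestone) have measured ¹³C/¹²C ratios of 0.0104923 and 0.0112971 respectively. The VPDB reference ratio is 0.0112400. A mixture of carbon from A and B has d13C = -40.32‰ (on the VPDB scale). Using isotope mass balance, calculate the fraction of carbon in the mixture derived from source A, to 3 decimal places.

δ_A = (0.0104923/0.0112400 − 1)×1000 = (0.933479 − 1)×1000 = -66.521‰
δ_B = (0.0112971/0.0112400 − 1)×1000 = (1.005080 − 1)×1000 = 5.080‰
f_A = (δ_mix − δ_B)/(δ_A − δ_B) = (-40.32 − (5.080))/(-66.521 − (5.080))
f_A = -45.400 / -71.601 = 0.6341

0.634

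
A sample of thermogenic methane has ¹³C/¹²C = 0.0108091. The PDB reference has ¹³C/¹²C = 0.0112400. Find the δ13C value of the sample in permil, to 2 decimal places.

-38.34 permil

δ13C = (R_sample / R_standard − 1) × 1000
R_sample / R_standard = 0.0108091 / 0.0112400 = 0.961664
δ13C = (0.961664 − 1) × 1000 = -38.336 permil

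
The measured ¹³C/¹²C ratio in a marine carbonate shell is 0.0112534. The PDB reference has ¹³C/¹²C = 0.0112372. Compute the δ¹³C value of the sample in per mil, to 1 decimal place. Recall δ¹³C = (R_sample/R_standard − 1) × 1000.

δ¹³C = (R_sample / R_standard − 1) × 1000
R_sample / R_standard = 0.0112534 / 0.0112372 = 1.001442
δ¹³C = (1.001442 − 1) × 1000 = 1.44 per mil

1.4 per mil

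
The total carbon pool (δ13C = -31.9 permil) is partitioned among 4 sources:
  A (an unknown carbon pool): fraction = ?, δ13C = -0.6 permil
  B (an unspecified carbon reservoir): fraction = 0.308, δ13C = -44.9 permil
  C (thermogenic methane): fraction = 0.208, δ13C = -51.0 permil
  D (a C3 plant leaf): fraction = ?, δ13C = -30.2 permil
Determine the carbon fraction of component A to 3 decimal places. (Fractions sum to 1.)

Let f_A and f_D be the unknown fractions; fractions sum to 1 so f_A + f_D = 0.484.
Mass balance: Σ fᵢ·δᵢ = δ_bulk ⇒ f_A·(-0.6) + f_D·(-30.2) = -31.9 − (-24.437) = -7.463
Substitute f_D = 0.484 − f_A:
f_A·(-0.6 − -30.2) = -7.463 − 0.484×(-30.2) = 7.154
f_A = 7.154 / 29.6 = 0.2417

0.242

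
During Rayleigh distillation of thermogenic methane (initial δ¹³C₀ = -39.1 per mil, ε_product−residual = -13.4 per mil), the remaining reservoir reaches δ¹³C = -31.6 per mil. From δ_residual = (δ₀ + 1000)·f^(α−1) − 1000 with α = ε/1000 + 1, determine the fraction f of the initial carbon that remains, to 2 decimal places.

α − 1 = ε/1000 = -0.0134
(δ_res + 1000)/(δ₀ + 1000) = (-31.6 + 1000)/(-39.1 + 1000) = 968.4/960.9 = 1.007805
f = 1.007805^(1/-0.0134) = exp(ln(1.007805)/-0.0134) = exp(0.00777/-0.0134)
f = exp(-0.5802) = 0.5598

0.56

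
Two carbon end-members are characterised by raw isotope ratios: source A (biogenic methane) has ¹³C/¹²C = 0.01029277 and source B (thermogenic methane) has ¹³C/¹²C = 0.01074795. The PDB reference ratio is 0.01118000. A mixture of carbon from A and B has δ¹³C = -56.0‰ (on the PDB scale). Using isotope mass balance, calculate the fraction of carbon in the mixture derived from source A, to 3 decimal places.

0.426

δ_A = (0.01029277/0.01118000 − 1)×1000 = (0.920641 − 1)×1000 = -79.359‰
δ_B = (0.01074795/0.01118000 − 1)×1000 = (0.961355 − 1)×1000 = -38.645‰
f_A = (δ_mix − δ_B)/(δ_A − δ_B) = (-56.0 − (-38.645))/(-79.359 − (-38.645))
f_A = -17.355 / -40.714 = 0.4263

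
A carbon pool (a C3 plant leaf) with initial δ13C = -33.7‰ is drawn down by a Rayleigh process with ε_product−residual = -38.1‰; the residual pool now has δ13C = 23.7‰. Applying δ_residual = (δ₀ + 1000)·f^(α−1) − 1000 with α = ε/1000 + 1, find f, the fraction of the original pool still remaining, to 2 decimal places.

α − 1 = ε/1000 = -0.0381
(δ_res + 1000)/(δ₀ + 1000) = (23.7 + 1000)/(-33.7 + 1000) = 1023.7/966.3 = 1.059402
f = 1.059402^(1/-0.0381) = exp(ln(1.059402)/-0.0381) = exp(0.05770/-0.0381)
f = exp(-1.5146) = 0.2199

0.22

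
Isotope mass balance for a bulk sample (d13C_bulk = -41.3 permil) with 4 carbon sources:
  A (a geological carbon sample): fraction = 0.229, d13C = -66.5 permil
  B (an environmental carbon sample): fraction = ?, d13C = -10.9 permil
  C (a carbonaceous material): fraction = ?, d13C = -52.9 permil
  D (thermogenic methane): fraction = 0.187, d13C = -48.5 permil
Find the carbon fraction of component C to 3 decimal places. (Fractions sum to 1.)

Let f_C and f_B be the unknown fractions; fractions sum to 1 so f_C + f_B = 0.584.
Mass balance: Σ fᵢ·δᵢ = δ_bulk ⇒ f_C·(-52.9) + f_B·(-10.9) = -41.3 − (-24.298) = -17.002
Substitute f_B = 0.584 − f_C:
f_C·(-52.9 − -10.9) = -17.002 − 0.584×(-10.9) = -10.636
f_C = -10.636 / -42.0 = 0.2532

0.253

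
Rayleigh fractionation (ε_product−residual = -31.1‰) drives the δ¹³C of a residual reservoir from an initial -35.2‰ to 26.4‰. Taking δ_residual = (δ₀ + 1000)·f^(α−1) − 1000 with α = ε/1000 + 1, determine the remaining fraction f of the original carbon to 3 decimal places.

0.137

α − 1 = ε/1000 = -0.0311
(δ_res + 1000)/(δ₀ + 1000) = (26.4 + 1000)/(-35.2 + 1000) = 1026.4/964.8 = 1.063847
f = 1.063847^(1/-0.0311) = exp(ln(1.063847)/-0.0311) = exp(0.06189/-0.0311)
f = exp(-1.9901) = 0.1367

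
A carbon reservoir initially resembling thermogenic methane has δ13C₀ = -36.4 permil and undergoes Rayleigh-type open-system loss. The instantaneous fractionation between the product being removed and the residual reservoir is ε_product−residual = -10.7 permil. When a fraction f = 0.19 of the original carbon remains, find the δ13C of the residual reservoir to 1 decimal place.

Rayleigh residual: δ_res = (δ₀ + 1000)·f^(α−1) − 1000
α = ε/1000 + 1 = 0.98930, so α − 1 = -0.01070
f^(α−1) = 0.19^(-0.01070) = 1.017929
δ_res = (-36.4 + 1000) × 1.017929 − 1000 = 980.876 − 1000 = -19.12 permil

-19.1 permil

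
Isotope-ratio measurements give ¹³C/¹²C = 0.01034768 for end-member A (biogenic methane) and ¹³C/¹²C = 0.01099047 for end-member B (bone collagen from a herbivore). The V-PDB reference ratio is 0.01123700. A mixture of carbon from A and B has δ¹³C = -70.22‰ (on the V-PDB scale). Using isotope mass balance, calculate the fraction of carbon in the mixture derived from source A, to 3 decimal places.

0.844

δ_A = (0.01034768/0.01123700 − 1)×1000 = (0.920858 − 1)×1000 = -79.142‰
δ_B = (0.01099047/0.01123700 − 1)×1000 = (0.978061 − 1)×1000 = -21.939‰
f_A = (δ_mix − δ_B)/(δ_A − δ_B) = (-70.22 − (-21.939))/(-79.142 − (-21.939))
f_A = -48.281 / -57.203 = 0.8440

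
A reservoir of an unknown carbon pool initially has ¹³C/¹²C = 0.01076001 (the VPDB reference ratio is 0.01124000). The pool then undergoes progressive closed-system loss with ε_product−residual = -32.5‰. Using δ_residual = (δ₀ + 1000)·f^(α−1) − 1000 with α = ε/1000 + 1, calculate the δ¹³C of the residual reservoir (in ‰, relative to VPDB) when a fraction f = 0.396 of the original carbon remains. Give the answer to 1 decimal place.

δ₀ = (0.01076001/0.01124000 − 1)×1000 = (0.957296 − 1)×1000 = -42.704‰
α − 1 = ε/1000 = -0.0325
f^(α−1) = 0.396^(-0.0325) = 1.030564
δ_res = (-42.704 + 1000) × 1.030564 − 1000 = 986.555 − 1000 = -13.45‰

-13.4‰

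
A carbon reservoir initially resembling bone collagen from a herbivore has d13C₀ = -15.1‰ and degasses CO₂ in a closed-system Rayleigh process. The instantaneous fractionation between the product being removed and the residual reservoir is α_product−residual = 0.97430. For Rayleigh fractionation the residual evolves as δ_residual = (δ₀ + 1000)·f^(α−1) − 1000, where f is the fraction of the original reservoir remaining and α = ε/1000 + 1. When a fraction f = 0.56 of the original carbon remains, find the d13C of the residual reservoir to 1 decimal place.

Rayleigh residual: δ_res = (δ₀ + 1000)·f^(α−1) − 1000
α − 1 = -0.02570
f^(α−1) = 0.56^(-0.02570) = 1.015013
δ_res = (-15.1 + 1000) × 1.015013 − 1000 = 999.686 − 1000 = -0.31‰

-0.3‰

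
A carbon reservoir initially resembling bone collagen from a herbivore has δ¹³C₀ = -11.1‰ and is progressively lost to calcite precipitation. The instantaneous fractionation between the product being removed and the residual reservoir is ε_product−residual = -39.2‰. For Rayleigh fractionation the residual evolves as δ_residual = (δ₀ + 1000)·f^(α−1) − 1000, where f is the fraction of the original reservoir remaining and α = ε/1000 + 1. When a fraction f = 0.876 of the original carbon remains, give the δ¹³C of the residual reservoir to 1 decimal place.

Rayleigh residual: δ_res = (δ₀ + 1000)·f^(α−1) − 1000
α = ε/1000 + 1 = 0.96080, so α − 1 = -0.03920
f^(α−1) = 0.876^(-0.03920) = 1.005203
δ_res = (-11.1 + 1000) × 1.005203 − 1000 = 994.045 − 1000 = -5.95‰

-6.0‰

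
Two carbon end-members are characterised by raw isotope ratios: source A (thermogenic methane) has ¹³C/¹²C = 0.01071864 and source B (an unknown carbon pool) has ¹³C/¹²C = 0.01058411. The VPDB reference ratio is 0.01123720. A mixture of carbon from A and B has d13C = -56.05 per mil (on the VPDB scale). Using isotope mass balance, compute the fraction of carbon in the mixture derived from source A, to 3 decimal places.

0.173

δ_A = (0.01071864/0.01123720 − 1)×1000 = (0.953853 − 1)×1000 = -46.147 per mil
δ_B = (0.01058411/0.01123720 − 1)×1000 = (0.941881 − 1)×1000 = -58.119 per mil
f_A = (δ_mix − δ_B)/(δ_A − δ_B) = (-56.05 − (-58.119))/(-46.147 − (-58.119))
f_A = 2.069 / 11.972 = 0.1728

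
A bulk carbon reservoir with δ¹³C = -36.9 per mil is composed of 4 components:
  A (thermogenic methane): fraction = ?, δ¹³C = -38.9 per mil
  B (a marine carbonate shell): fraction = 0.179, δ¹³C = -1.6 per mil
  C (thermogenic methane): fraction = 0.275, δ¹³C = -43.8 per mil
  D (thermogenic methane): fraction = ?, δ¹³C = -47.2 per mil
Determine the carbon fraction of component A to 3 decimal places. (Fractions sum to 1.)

0.145

Let f_A and f_D be the unknown fractions; fractions sum to 1 so f_A + f_D = 0.546.
Mass balance: Σ fᵢ·δᵢ = δ_bulk ⇒ f_A·(-38.9) + f_D·(-47.2) = -36.9 − (-12.331) = -24.569
Substitute f_D = 0.546 − f_A:
f_A·(-38.9 − -47.2) = -24.569 − 0.546×(-47.2) = 1.203
f_A = 1.203 / 8.3 = 0.1449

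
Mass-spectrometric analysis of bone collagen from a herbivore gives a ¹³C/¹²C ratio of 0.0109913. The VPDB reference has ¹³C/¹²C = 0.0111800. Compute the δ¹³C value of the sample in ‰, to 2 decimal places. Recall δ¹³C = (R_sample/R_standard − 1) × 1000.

-16.88‰

δ¹³C = (R_sample / R_standard − 1) × 1000
R_sample / R_standard = 0.0109913 / 0.0111800 = 0.983122
δ¹³C = (0.983122 − 1) × 1000 = -16.878‰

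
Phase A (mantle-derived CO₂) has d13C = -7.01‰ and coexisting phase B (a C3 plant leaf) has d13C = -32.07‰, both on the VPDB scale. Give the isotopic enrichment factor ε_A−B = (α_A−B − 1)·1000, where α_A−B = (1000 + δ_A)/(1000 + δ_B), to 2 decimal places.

α_A−B = (1000 + -7.01) / (1000 + -32.07) = 992.99 / 967.93 = 1.025890
ε_A−B = (1.025890 − 1) × 1000 = 25.890‰
(The approximation ε ≈ δ_A − δ_B would give 25.06‰.)

25.89‰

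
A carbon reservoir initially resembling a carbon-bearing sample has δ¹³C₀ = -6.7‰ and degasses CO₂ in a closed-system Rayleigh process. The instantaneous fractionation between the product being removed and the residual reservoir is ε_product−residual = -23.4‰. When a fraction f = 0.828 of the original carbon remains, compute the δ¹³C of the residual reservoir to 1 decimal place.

Rayleigh residual: δ_res = (δ₀ + 1000)·f^(α−1) − 1000
α = ε/1000 + 1 = 0.97660, so α − 1 = -0.02340
f^(α−1) = 0.828^(-0.02340) = 1.004426
δ_res = (-6.7 + 1000) × 1.004426 − 1000 = 997.697 − 1000 = -2.30‰

-2.3‰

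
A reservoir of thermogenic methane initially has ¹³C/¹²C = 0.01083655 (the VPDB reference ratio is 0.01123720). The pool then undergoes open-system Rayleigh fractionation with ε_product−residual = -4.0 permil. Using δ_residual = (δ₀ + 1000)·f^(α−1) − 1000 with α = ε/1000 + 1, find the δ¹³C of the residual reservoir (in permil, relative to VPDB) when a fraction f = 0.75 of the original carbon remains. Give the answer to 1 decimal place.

-34.5 permil

δ₀ = (0.01083655/0.01123720 − 1)×1000 = (0.964346 − 1)×1000 = -35.654 permil
α − 1 = ε/1000 = -0.0040
f^(α−1) = 0.75^(-0.0040) = 1.001151
δ_res = (-35.654 + 1000) × 1.001151 − 1000 = 965.456 − 1000 = -34.54 permil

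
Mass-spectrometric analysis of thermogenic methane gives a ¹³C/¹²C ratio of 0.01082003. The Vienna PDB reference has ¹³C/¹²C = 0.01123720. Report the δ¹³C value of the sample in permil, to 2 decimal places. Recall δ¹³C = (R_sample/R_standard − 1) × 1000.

-37.12 permil

δ¹³C = (R_sample / R_standard − 1) × 1000
R_sample / R_standard = 0.01082003 / 0.01123720 = 0.962876
δ¹³C = (0.962876 − 1) × 1000 = -37.124 permil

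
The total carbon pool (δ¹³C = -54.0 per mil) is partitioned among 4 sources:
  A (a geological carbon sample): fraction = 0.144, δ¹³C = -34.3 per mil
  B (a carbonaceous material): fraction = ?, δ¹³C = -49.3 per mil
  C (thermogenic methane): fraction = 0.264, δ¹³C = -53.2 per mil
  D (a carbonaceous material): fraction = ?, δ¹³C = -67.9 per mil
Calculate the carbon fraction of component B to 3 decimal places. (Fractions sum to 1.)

Let f_B and f_D be the unknown fractions; fractions sum to 1 so f_B + f_D = 0.592.
Mass balance: Σ fᵢ·δᵢ = δ_bulk ⇒ f_B·(-49.3) + f_D·(-67.9) = -54.0 − (-18.984) = -35.016
Substitute f_D = 0.592 − f_B:
f_B·(-49.3 − -67.9) = -35.016 − 0.592×(-67.9) = 5.181
f_B = 5.181 / 18.6 = 0.2785

0.279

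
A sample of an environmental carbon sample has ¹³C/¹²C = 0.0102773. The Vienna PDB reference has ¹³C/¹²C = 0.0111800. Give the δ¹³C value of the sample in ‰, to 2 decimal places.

δ¹³C = (R_sample / R_standard − 1) × 1000
R_sample / R_standard = 0.0102773 / 0.0111800 = 0.919258
δ¹³C = (0.919258 − 1) × 1000 = -80.742‰

-80.74‰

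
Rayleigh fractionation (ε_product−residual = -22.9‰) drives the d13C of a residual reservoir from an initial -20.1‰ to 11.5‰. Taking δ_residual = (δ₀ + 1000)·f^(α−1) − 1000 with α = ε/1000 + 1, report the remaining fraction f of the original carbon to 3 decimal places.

0.250

α − 1 = ε/1000 = -0.0229
(δ_res + 1000)/(δ₀ + 1000) = (11.5 + 1000)/(-20.1 + 1000) = 1011.5/979.9 = 1.032248
f = 1.032248^(1/-0.0229) = exp(ln(1.032248)/-0.0229) = exp(0.03174/-0.0229)
f = exp(-1.3860) = 0.2501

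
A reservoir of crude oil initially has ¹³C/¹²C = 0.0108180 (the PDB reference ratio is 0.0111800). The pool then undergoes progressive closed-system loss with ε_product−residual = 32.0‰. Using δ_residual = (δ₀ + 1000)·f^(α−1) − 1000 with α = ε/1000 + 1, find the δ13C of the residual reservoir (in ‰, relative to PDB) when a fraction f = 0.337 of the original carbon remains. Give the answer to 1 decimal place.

δ₀ = (0.0108180/0.0111800 − 1)×1000 = (0.967621 − 1)×1000 = -32.379‰
α − 1 = ε/1000 = 0.0320
f^(α−1) = 0.337^(0.0320) = 0.965793
δ_res = (-32.379 + 1000) × 0.965793 − 1000 = 934.522 − 1000 = -65.48‰

-65.5‰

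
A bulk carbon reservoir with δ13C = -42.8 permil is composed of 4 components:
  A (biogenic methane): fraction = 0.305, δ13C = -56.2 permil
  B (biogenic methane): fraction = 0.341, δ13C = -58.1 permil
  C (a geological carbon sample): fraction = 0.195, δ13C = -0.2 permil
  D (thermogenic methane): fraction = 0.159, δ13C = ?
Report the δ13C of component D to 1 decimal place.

-36.5 permil

Isotope mass balance: δ_bulk = Σ fᵢ·δᵢ.
-42.8 = 0.305×(-56.2) + 0.341×(-58.1) + 0.195×(-0.2) + 0.159×δ_D
0.159·δ_D = -42.8 − (-36.992) = -5.808
δ_D = -5.808 / 0.159 = -36.53 permil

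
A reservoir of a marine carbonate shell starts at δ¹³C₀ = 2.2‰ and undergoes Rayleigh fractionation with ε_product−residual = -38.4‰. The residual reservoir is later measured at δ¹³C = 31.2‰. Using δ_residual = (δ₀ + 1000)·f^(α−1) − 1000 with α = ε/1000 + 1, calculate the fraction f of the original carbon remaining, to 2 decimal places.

0.48

α − 1 = ε/1000 = -0.0384
(δ_res + 1000)/(δ₀ + 1000) = (31.2 + 1000)/(2.2 + 1000) = 1031.2/1002.2 = 1.028936
f = 1.028936^(1/-0.0384) = exp(ln(1.028936)/-0.0384) = exp(0.02853/-0.0384)
f = exp(-0.7429) = 0.4758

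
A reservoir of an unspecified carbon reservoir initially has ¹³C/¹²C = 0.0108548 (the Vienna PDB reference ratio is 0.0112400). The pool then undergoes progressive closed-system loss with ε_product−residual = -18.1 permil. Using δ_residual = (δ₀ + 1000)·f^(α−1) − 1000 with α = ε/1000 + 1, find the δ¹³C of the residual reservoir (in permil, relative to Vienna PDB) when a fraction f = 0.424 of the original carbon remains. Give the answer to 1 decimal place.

δ₀ = (0.0108548/0.0112400 − 1)×1000 = (0.965730 − 1)×1000 = -34.270 permil
α − 1 = ε/1000 = -0.0181
f^(α−1) = 0.424^(-0.0181) = 1.015651
δ_res = (-34.270 + 1000) × 1.015651 − 1000 = 980.845 − 1000 = -19.16 permil

-19.2 permil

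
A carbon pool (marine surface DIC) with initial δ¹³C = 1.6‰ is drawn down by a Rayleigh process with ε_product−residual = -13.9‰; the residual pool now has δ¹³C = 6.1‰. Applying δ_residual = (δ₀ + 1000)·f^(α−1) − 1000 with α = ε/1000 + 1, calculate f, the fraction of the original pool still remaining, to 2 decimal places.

α − 1 = ε/1000 = -0.0139
(δ_res + 1000)/(δ₀ + 1000) = (6.1 + 1000)/(1.6 + 1000) = 1006.1/1001.6 = 1.004493
f = 1.004493^(1/-0.0139) = exp(ln(1.004493)/-0.0139) = exp(0.00448/-0.0139)
f = exp(-0.3225) = 0.7243

0.72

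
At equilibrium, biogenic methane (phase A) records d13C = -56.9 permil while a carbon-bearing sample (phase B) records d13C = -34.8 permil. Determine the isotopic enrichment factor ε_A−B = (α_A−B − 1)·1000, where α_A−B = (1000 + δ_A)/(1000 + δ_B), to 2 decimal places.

α_A−B = (1000 + -56.9) / (1000 + -34.8) = 943.1 / 965.2 = 0.977103
ε_A−B = (0.977103 − 1) × 1000 = -22.897 permil
(The approximation ε ≈ δ_A − δ_B would give -22.1 permil.)

-22.90 permil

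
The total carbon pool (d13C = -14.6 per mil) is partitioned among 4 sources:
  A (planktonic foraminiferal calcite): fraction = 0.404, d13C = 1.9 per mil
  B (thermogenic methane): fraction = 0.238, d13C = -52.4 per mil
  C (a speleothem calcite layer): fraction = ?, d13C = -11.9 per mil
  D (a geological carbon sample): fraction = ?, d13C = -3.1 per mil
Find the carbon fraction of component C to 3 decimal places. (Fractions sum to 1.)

Let f_C and f_D be the unknown fractions; fractions sum to 1 so f_C + f_D = 0.358.
Mass balance: Σ fᵢ·δᵢ = δ_bulk ⇒ f_C·(-11.9) + f_D·(-3.1) = -14.6 − (-11.704) = -2.896
Substitute f_D = 0.358 − f_C:
f_C·(-11.9 − -3.1) = -2.896 − 0.358×(-3.1) = -1.787
f_C = -1.787 / -8.8 = 0.2030

0.203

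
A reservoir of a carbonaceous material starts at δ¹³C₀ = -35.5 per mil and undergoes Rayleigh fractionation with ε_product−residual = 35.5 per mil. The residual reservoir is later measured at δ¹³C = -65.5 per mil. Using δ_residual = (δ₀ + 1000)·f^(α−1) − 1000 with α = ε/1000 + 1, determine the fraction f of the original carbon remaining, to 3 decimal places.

α − 1 = ε/1000 = 0.0355
(δ_res + 1000)/(δ₀ + 1000) = (-65.5 + 1000)/(-35.5 + 1000) = 934.5/964.5 = 0.968896
f = 0.968896^(1/0.0355) = exp(ln(0.968896)/0.0355) = exp(-0.03160/0.0355)
f = exp(-0.8901) = 0.4106

0.411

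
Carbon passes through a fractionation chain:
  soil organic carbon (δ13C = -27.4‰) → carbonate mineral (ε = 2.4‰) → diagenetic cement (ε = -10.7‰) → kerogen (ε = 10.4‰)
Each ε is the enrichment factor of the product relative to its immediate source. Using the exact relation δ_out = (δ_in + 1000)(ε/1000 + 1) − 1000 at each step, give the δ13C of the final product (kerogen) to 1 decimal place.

-25.5‰

step 1: δ = (-27.40 + 1000)·(2.4/1000 + 1) − 1000 = -25.07‰
step 2: δ = (-25.07 + 1000)·(-10.7/1000 + 1) − 1000 = -35.50‰
step 3: δ = (-35.50 + 1000)·(10.4/1000 + 1) − 1000 = -25.47‰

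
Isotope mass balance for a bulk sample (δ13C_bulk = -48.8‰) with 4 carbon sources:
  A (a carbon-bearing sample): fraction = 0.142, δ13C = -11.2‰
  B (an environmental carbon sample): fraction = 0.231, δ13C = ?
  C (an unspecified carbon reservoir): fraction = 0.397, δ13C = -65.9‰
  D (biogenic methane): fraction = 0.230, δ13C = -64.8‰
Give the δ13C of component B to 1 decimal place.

Isotope mass balance: δ_bulk = Σ fᵢ·δᵢ.
-48.8 = 0.142×(-11.2) + 0.231×δ_B + 0.397×(-65.9) + 0.230×(-64.8)
0.231·δ_B = -48.8 − (-42.657) = -6.143
δ_B = -6.143 / 0.231 = -26.59‰

-26.6‰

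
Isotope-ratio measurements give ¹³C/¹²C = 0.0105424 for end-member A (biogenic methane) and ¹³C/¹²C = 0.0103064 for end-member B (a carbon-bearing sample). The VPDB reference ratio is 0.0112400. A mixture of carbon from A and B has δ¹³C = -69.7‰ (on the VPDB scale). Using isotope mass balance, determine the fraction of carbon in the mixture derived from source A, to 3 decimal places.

0.636

δ_A = (0.0105424/0.0112400 − 1)×1000 = (0.937936 − 1)×1000 = -62.064‰
δ_B = (0.0103064/0.0112400 − 1)×1000 = (0.916940 − 1)×1000 = -83.060‰
f_A = (δ_mix − δ_B)/(δ_A − δ_B) = (-69.7 − (-83.060))/(-62.064 − (-83.060))
f_A = 13.360 / 20.996 = 0.6363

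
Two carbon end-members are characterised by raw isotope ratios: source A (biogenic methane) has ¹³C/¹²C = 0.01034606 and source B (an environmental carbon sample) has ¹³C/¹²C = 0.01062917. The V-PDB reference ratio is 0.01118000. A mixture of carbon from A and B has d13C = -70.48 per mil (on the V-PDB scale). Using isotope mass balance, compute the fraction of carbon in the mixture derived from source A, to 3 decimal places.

0.838

δ_A = (0.01034606/0.01118000 − 1)×1000 = (0.925408 − 1)×1000 = -74.592 per mil
δ_B = (0.01062917/0.01118000 − 1)×1000 = (0.950731 − 1)×1000 = -49.269 per mil
f_A = (δ_mix − δ_B)/(δ_A − δ_B) = (-70.48 − (-49.269))/(-74.592 − (-49.269))
f_A = -21.211 / -25.323 = 0.8376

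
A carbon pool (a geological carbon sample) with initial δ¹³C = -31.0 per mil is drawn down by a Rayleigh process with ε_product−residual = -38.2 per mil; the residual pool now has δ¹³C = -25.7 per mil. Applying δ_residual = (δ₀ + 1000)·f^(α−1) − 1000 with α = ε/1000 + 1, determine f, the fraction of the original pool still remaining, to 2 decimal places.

α − 1 = ε/1000 = -0.0382
(δ_res + 1000)/(δ₀ + 1000) = (-25.7 + 1000)/(-31.0 + 1000) = 974.3/969.0 = 1.005470
f = 1.005470^(1/-0.0382) = exp(ln(1.005470)/-0.0382) = exp(0.00545/-0.0382)
f = exp(-0.1428) = 0.8669

0.87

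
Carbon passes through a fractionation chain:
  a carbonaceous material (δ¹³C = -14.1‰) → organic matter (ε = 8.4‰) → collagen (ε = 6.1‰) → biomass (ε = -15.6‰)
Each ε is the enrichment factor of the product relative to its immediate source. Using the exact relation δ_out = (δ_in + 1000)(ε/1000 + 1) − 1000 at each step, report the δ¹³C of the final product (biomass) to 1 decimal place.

-15.4‰

step 1: δ = (-14.10 + 1000)·(8.4/1000 + 1) − 1000 = -5.82‰
step 2: δ = (-5.82 + 1000)·(6.1/1000 + 1) − 1000 = 0.25‰
step 3: δ = (0.25 + 1000)·(-15.6/1000 + 1) − 1000 = -15.36‰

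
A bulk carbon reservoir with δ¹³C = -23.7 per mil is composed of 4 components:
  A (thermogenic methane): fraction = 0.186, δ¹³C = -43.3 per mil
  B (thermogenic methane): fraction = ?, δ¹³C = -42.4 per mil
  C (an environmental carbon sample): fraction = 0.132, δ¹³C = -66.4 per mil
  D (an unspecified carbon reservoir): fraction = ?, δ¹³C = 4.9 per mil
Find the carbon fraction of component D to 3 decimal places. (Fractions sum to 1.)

0.466

Let f_D and f_B be the unknown fractions; fractions sum to 1 so f_D + f_B = 0.682.
Mass balance: Σ fᵢ·δᵢ = δ_bulk ⇒ f_D·(4.9) + f_B·(-42.4) = -23.7 − (-16.819) = -6.881
Substitute f_B = 0.682 − f_D:
f_D·(4.9 − -42.4) = -6.881 − 0.682×(-42.4) = 22.035
f_D = 22.035 / 47.3 = 0.4659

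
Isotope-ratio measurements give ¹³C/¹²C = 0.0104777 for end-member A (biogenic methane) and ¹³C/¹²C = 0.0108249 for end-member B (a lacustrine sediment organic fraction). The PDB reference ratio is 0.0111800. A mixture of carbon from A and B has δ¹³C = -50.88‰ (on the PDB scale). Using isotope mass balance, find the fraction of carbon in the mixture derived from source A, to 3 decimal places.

0.616

δ_A = (0.0104777/0.0111800 − 1)×1000 = (0.937182 − 1)×1000 = -62.818‰
δ_B = (0.0108249/0.0111800 − 1)×1000 = (0.968238 − 1)×1000 = -31.762‰
f_A = (δ_mix − δ_B)/(δ_A − δ_B) = (-50.88 − (-31.762))/(-62.818 − (-31.762))
f_A = -19.118 / -31.055 = 0.6156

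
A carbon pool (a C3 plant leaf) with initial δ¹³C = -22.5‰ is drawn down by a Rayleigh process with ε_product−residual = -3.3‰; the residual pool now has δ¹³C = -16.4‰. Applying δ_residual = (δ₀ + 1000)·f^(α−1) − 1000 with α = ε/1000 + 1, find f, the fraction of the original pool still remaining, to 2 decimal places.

α − 1 = ε/1000 = -0.0033
(δ_res + 1000)/(δ₀ + 1000) = (-16.4 + 1000)/(-22.5 + 1000) = 983.6/977.5 = 1.006240
f = 1.006240^(1/-0.0033) = exp(ln(1.006240)/-0.0033) = exp(0.00622/-0.0033)
f = exp(-1.8852) = 0.1518

0.15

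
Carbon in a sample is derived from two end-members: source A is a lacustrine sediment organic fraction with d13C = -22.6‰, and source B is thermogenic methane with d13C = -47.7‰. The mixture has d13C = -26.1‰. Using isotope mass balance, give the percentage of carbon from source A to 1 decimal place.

δ_mix = f_A·δ_A + (1 − f_A)·δ_B  ⇒  f_A = (δ_mix − δ_B)/(δ_A − δ_B)
f_A = (-26.1 − (-47.7)) / (-22.6 − (-47.7))
f_A = 21.6 / 25.1 = 0.8606

86.1%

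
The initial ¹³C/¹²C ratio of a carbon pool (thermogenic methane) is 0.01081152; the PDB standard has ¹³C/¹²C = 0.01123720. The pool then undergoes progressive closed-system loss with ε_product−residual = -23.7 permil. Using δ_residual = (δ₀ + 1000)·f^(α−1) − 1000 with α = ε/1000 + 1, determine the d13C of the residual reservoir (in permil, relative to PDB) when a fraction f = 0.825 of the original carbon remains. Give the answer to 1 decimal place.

-33.5 permil

δ₀ = (0.01081152/0.01123720 − 1)×1000 = (0.962119 − 1)×1000 = -37.881 permil
α − 1 = ε/1000 = -0.0237
f^(α−1) = 0.825^(-0.0237) = 1.004570
δ_res = (-37.881 + 1000) × 1.004570 − 1000 = 966.515 − 1000 = -33.48 permil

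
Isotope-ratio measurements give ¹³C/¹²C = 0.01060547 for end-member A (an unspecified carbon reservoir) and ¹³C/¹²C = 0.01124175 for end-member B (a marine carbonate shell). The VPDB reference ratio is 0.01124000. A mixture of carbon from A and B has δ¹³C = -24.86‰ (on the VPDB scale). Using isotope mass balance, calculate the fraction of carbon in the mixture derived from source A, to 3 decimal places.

0.442

δ_A = (0.01060547/0.01124000 − 1)×1000 = (0.943547 − 1)×1000 = -56.453‰
δ_B = (0.01124175/0.01124000 − 1)×1000 = (1.000156 − 1)×1000 = 0.156‰
f_A = (δ_mix − δ_B)/(δ_A − δ_B) = (-24.86 − (0.156))/(-56.453 − (0.156))
f_A = -25.016 / -56.609 = 0.4419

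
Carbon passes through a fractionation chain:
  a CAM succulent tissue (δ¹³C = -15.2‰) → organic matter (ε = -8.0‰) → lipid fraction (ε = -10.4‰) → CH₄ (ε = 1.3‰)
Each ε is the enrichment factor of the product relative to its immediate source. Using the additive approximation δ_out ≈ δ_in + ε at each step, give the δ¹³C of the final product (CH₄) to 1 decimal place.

step 1: δ ≈ -15.2 + (-8.0) = -23.2‰
step 2: δ ≈ -23.2 + (-10.4) = -33.6‰
step 3: δ ≈ -33.6 + (1.3) = -32.3‰

-32.3‰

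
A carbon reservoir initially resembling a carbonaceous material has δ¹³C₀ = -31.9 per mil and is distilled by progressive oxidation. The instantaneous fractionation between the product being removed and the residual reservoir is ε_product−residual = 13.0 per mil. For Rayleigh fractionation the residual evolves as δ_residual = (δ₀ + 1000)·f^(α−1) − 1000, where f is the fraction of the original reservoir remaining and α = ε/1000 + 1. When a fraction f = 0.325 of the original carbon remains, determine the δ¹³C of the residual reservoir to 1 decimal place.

Rayleigh residual: δ_res = (δ₀ + 1000)·f^(α−1) − 1000
α = ε/1000 + 1 = 1.01300, so α − 1 = 0.01300
f^(α−1) = 0.325^(0.01300) = 0.985495
δ_res = (-31.9 + 1000) × 0.985495 − 1000 = 954.058 − 1000 = -45.94 per mil

-45.9 per mil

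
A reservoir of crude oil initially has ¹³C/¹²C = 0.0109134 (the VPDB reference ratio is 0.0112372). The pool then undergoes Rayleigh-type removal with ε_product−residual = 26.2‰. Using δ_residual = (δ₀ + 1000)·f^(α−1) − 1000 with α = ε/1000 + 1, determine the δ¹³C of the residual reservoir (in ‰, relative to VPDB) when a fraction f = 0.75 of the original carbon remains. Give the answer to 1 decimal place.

δ₀ = (0.0109134/0.0112372 − 1)×1000 = (0.971185 − 1)×1000 = -28.815‰
α − 1 = ε/1000 = 0.0262
f^(α−1) = 0.75^(0.0262) = 0.992491
δ_res = (-28.815 + 1000) × 0.992491 − 1000 = 963.892 − 1000 = -36.11‰

-36.1‰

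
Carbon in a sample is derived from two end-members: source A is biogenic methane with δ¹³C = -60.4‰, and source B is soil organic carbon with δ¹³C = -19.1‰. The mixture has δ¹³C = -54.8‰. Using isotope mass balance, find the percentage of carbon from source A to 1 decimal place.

δ_mix = f_A·δ_A + (1 − f_A)·δ_B  ⇒  f_A = (δ_mix − δ_B)/(δ_A − δ_B)
f_A = (-54.8 − (-19.1)) / (-60.4 − (-19.1))
f_A = -35.7 / -41.3 = 0.8644

86.4%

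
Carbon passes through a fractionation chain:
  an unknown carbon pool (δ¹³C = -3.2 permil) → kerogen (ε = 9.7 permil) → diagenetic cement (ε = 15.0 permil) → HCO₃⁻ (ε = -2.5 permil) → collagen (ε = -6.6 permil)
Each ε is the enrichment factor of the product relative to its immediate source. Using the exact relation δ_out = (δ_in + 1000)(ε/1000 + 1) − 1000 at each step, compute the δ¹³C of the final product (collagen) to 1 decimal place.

12.3 permil

step 1: δ = (-3.20 + 1000)·(9.7/1000 + 1) − 1000 = 6.47 permil
step 2: δ = (6.47 + 1000)·(15.0/1000 + 1) − 1000 = 21.57 permil
step 3: δ = (21.57 + 1000)·(-2.5/1000 + 1) − 1000 = 19.01 permil
step 4: δ = (19.01 + 1000)·(-6.6/1000 + 1) − 1000 = 12.29 permil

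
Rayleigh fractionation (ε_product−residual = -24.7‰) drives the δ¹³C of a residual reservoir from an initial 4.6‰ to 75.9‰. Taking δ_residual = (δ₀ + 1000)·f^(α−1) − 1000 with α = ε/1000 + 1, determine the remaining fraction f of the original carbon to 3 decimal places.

0.062

α − 1 = ε/1000 = -0.0247
(δ_res + 1000)/(δ₀ + 1000) = (75.9 + 1000)/(4.6 + 1000) = 1075.9/1004.6 = 1.070974
f = 1.070974^(1/-0.0247) = exp(ln(1.070974)/-0.0247) = exp(0.06857/-0.0247)
f = exp(-2.7760) = 0.0623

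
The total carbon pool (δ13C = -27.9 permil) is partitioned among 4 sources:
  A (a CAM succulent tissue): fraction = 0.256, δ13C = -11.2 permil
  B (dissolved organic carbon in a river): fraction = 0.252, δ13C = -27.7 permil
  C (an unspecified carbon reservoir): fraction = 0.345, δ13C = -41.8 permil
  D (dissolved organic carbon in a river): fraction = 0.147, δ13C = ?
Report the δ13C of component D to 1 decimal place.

-24.7 permil

Isotope mass balance: δ_bulk = Σ fᵢ·δᵢ.
-27.9 = 0.256×(-11.2) + 0.252×(-27.7) + 0.345×(-41.8) + 0.147×δ_D
0.147·δ_D = -27.9 − (-24.269) = -3.631
δ_D = -3.631 / 0.147 = -24.70 permil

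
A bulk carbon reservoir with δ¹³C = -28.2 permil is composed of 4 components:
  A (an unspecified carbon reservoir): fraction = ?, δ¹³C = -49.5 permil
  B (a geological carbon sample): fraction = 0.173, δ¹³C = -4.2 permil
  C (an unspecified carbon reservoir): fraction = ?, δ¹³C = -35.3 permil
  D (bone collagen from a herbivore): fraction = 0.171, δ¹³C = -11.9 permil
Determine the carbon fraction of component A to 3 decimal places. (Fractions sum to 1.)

0.161

Let f_A and f_C be the unknown fractions; fractions sum to 1 so f_A + f_C = 0.656.
Mass balance: Σ fᵢ·δᵢ = δ_bulk ⇒ f_A·(-49.5) + f_C·(-35.3) = -28.2 − (-2.762) = -25.438
Substitute f_C = 0.656 − f_A:
f_A·(-49.5 − -35.3) = -25.438 − 0.656×(-35.3) = -2.282
f_A = -2.282 / -14.2 = 0.1607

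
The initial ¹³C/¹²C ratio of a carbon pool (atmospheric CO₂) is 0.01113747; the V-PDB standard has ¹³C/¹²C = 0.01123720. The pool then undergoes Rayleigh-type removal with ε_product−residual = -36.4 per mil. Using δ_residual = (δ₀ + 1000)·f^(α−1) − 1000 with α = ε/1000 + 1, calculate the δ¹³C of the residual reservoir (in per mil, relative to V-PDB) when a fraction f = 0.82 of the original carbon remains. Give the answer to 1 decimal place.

-1.7 per mil

δ₀ = (0.01113747/0.01123720 − 1)×1000 = (0.991125 − 1)×1000 = -8.875 per mil
α − 1 = ε/1000 = -0.0364
f^(α−1) = 0.82^(-0.0364) = 1.007250
δ_res = (-8.875 + 1000) × 1.007250 − 1000 = 998.310 − 1000 = -1.69 per mil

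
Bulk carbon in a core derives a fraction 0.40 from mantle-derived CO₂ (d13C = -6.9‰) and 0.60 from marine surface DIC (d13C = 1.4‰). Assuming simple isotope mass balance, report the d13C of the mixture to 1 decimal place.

δ_mix = f_A·δ_A + f_B·δ_B
δ_mix = 0.40 × (-6.9) + 0.60 × (1.4)
δ_mix = -2.76 + 0.84 = -1.92‰

-1.9‰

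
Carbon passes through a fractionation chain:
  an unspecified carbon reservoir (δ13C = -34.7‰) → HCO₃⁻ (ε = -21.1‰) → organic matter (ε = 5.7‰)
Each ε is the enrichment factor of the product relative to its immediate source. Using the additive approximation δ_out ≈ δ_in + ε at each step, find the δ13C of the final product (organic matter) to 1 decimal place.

-50.1‰

step 1: δ ≈ -34.7 + (-21.1) = -55.8‰
step 2: δ ≈ -55.8 + (5.7) = -50.1‰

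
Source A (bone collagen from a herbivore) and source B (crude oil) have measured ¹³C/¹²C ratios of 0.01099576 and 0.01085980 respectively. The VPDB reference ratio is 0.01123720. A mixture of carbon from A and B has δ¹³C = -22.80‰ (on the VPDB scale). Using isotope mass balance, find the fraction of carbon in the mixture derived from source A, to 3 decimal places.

0.891

δ_A = (0.01099576/0.01123720 − 1)×1000 = (0.978514 − 1)×1000 = -21.486‰
δ_B = (0.01085980/0.01123720 − 1)×1000 = (0.966415 − 1)×1000 = -33.585‰
f_A = (δ_mix − δ_B)/(δ_A − δ_B) = (-22.80 − (-33.585))/(-21.486 − (-33.585))
f_A = 10.785 / 12.099 = 0.8914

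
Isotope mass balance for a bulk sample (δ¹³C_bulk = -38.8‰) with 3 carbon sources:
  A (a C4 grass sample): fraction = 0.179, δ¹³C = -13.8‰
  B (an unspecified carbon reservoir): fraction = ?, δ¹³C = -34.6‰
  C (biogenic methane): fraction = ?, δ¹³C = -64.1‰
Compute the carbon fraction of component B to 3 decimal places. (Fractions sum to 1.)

0.552

Let f_B and f_C be the unknown fractions; fractions sum to 1 so f_B + f_C = 0.821.
Mass balance: Σ fᵢ·δᵢ = δ_bulk ⇒ f_B·(-34.6) + f_C·(-64.1) = -38.8 − (-2.470) = -36.330
Substitute f_C = 0.821 − f_B:
f_B·(-34.6 − -64.1) = -36.330 − 0.821×(-64.1) = 16.296
f_B = 16.296 / 29.5 = 0.5524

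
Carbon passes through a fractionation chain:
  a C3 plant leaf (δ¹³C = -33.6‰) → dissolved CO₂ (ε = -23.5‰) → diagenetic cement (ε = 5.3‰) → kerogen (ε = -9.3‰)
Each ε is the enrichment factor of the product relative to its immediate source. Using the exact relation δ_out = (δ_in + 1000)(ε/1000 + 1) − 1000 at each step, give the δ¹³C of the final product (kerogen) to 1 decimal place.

-60.1‰

step 1: δ = (-33.60 + 1000)·(-23.5/1000 + 1) − 1000 = -56.31‰
step 2: δ = (-56.31 + 1000)·(5.3/1000 + 1) − 1000 = -51.31‰
step 3: δ = (-51.31 + 1000)·(-9.3/1000 + 1) − 1000 = -60.13‰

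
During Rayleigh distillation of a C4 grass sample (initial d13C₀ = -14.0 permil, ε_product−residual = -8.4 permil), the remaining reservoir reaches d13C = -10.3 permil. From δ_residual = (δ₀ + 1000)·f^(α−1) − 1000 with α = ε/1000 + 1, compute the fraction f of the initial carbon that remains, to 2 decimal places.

α − 1 = ε/1000 = -0.0084
(δ_res + 1000)/(δ₀ + 1000) = (-10.3 + 1000)/(-14.0 + 1000) = 989.7/986.0 = 1.003753
f = 1.003753^(1/-0.0084) = exp(ln(1.003753)/-0.0084) = exp(0.00375/-0.0084)
f = exp(-0.4459) = 0.6403

0.64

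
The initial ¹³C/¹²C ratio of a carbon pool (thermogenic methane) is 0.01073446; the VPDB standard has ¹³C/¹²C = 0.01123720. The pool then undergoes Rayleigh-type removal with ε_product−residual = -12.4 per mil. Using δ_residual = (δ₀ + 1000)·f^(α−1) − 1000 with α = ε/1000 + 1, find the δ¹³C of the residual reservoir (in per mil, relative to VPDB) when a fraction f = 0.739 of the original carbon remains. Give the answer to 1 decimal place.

-41.1 per mil

δ₀ = (0.01073446/0.01123720 − 1)×1000 = (0.955261 − 1)×1000 = -44.739 per mil
α − 1 = ε/1000 = -0.0124
f^(α−1) = 0.739^(-0.0124) = 1.003758
δ_res = (-44.739 + 1000) × 1.003758 − 1000 = 958.851 − 1000 = -41.15 per mil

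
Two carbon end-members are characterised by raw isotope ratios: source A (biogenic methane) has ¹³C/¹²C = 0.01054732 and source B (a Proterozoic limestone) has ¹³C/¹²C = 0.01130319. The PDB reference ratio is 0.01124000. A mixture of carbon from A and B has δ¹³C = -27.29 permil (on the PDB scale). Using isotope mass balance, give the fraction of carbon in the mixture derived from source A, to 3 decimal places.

δ_A = (0.01054732/0.01124000 − 1)×1000 = (0.938374 − 1)×1000 = -61.626 permil
δ_B = (0.01130319/0.01124000 − 1)×1000 = (1.005622 − 1)×1000 = 5.622 permil
f_A = (δ_mix − δ_B)/(δ_A − δ_B) = (-27.29 − (5.622))/(-61.626 − (5.622))
f_A = -32.912 / -67.248 = 0.4894

0.489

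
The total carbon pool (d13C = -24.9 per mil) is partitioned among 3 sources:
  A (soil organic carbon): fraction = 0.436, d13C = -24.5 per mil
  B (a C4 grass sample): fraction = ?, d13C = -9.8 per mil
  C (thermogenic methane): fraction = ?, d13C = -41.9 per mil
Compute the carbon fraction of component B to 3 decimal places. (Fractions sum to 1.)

Let f_B and f_C be the unknown fractions; fractions sum to 1 so f_B + f_C = 0.564.
Mass balance: Σ fᵢ·δᵢ = δ_bulk ⇒ f_B·(-9.8) + f_C·(-41.9) = -24.9 − (-10.682) = -14.218
Substitute f_C = 0.564 − f_B:
f_B·(-9.8 − -41.9) = -14.218 − 0.564×(-41.9) = 9.414
f_B = 9.414 / 32.1 = 0.2933

0.293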